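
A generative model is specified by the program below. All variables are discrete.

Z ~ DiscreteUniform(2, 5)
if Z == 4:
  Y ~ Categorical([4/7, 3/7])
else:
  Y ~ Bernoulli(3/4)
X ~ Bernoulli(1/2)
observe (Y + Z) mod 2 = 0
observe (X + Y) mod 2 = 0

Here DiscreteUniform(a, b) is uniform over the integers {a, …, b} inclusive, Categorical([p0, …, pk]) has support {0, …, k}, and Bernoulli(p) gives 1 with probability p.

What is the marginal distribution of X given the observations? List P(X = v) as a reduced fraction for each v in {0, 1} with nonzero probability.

P(X=0) = 23/65, P(X=1) = 42/65

Enumerate traces; 4 have nonzero weight after conditioning:
  (Z=2, Y=0, X=0) weight 1/32
  (Z=3, Y=1, X=1) weight 3/32
  (Z=4, Y=0, X=0) weight 1/14
  (Z=5, Y=1, X=1) weight 3/32
Group by X:
  weight(X=0) = 23/224
  weight(X=1) = 3/16
Total weight = 23/224 + 3/16 = 65/224
P(X=0 | obs) = 23/224 / 65/224 = 23/65
P(X=1 | obs) = 3/16 / 65/224 = 42/65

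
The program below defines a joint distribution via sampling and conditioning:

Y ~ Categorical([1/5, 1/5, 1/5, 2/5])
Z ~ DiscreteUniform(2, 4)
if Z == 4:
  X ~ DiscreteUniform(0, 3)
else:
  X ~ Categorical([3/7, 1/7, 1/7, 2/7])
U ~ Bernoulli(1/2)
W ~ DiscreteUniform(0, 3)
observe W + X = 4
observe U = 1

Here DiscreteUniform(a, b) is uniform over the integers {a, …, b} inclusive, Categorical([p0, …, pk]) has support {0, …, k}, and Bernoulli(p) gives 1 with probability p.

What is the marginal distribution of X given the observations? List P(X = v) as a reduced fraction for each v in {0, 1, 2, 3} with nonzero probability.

P(X=1) = 15/53, P(X=2) = 15/53, P(X=3) = 23/53

Enumerate traces; 36 have nonzero weight after conditioning:
  (Y=0, Z=2, X=1, U=1, W=3) weight 1/840
  (Y=0, Z=2, X=2, U=1, W=2) weight 1/840
  (Y=0, Z=2, X=3, U=1, W=1) weight 1/420
  (Y=0, Z=3, X=1, U=1, W=3) weight 1/840
  (Y=0, Z=3, X=2, U=1, W=2) weight 1/840
  (Y=0, Z=3, X=3, U=1, W=1) weight 1/420
  (Y=0, Z=4, X=1, U=1, W=3) weight 1/480
  (Y=0, Z=4, X=2, U=1, W=2) weight 1/480
  … 28 more
Group by X:
  weight(X=1) = 5/224
  weight(X=2) = 5/224
  weight(X=3) = 23/672
Total weight = 5/224 + 5/224 + 23/672 = 53/672
P(X=1 | obs) = 5/224 / 53/672 = 15/53
P(X=2 | obs) = 5/224 / 53/672 = 15/53
P(X=3 | obs) = 23/672 / 53/672 = 23/53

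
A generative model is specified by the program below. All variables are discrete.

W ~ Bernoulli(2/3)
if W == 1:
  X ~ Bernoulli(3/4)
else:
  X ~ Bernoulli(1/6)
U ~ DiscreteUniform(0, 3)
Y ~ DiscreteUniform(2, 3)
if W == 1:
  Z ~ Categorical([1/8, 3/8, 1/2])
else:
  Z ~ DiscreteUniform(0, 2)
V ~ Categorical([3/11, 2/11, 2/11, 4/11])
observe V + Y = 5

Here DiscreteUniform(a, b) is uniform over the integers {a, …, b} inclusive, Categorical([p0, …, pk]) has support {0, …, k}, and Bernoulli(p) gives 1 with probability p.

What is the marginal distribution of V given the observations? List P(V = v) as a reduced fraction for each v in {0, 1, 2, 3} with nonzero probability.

P(V=2) = 1/3, P(V=3) = 2/3

Enumerate traces; 96 have nonzero weight after conditioning:
  (W=0, X=0, U=0, Y=2, Z=0, V=3) weight 5/1188
  (W=0, X=0, U=0, Y=2, Z=1, V=3) weight 5/1188
  (W=0, X=0, U=0, Y=2, Z=2, V=3) weight 5/1188
  (W=0, X=0, U=0, Y=3, Z=0, V=2) weight 5/2376
  (W=0, X=0, U=0, Y=3, Z=1, V=2) weight 5/2376
  (W=0, X=0, U=0, Y=3, Z=2, V=2) weight 5/2376
  (W=0, X=0, U=1, Y=2, Z=0, V=3) weight 5/1188
  (W=0, X=0, U=1, Y=2, Z=1, V=3) weight 5/1188
  … 88 more
Group by V:
  weight(V=2) = 1/11
  weight(V=3) = 2/11
Total weight = 1/11 + 2/11 = 3/11
P(V=2 | obs) = 1/11 / 3/11 = 1/3
P(V=3 | obs) = 2/11 / 3/11 = 2/3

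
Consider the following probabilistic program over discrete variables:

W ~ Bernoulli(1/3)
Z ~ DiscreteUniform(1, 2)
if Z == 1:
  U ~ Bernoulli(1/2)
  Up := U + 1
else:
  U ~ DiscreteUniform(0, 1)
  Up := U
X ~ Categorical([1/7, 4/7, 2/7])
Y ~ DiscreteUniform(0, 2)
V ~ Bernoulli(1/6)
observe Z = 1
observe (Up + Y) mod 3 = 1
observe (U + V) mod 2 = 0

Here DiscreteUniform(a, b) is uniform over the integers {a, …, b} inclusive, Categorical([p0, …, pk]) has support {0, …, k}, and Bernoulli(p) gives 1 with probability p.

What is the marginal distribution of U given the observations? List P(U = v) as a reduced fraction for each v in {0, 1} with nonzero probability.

P(U=0) = 5/6, P(U=1) = 1/6

Enumerate traces; 12 have nonzero weight after conditioning:
  (W=0, Z=1, U=0, X=0, Y=0, V=0) weight 5/756
  (W=0, Z=1, U=0, X=1, Y=0, V=0) weight 5/189
  (W=0, Z=1, U=0, X=2, Y=0, V=0) weight 5/378
  (W=0, Z=1, U=1, X=0, Y=2, V=1) weight 1/756
  (W=0, Z=1, U=1, X=1, Y=2, V=1) weight 1/189
  (W=0, Z=1, U=1, X=2, Y=2, V=1) weight 1/378
  (W=1, Z=1, U=0, X=0, Y=0, V=0) weight 5/1512
  (W=1, Z=1, U=0, X=1, Y=0, V=0) weight 5/378
  … 4 more
Group by U:
  weight(U=0) = 5/72
  weight(U=1) = 1/72
Total weight = 5/72 + 1/72 = 1/12
P(U=0 | obs) = 5/72 / 1/12 = 5/6
P(U=1 | obs) = 1/72 / 1/12 = 1/6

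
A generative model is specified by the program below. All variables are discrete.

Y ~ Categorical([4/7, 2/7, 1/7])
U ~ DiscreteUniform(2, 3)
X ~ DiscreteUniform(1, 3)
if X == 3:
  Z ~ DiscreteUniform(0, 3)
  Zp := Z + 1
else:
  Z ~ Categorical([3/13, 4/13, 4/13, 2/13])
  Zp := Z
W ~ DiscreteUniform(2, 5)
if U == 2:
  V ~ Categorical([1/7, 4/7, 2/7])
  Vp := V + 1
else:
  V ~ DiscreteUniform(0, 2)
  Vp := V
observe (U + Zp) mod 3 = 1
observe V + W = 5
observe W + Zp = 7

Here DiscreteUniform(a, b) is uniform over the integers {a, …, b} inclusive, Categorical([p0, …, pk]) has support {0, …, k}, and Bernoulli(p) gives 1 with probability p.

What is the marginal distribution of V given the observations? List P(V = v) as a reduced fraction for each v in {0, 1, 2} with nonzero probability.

Enumerate traces; 12 have nonzero weight after conditioning:
  (Y=0, U=2, X=1, Z=2, W=5, V=0) weight 2/1911
  (Y=0, U=2, X=2, Z=2, W=5, V=0) weight 2/1911
  (Y=0, U=2, X=3, Z=1, W=5, V=0) weight 1/1176
  (Y=0, U=3, X=3, Z=3, W=3, V=2) weight 1/504
  (Y=1, U=2, X=1, Z=2, W=5, V=0) weight 1/1911
  (Y=1, U=2, X=2, Z=2, W=5, V=0) weight 1/1911
  (Y=1, U=2, X=3, Z=1, W=5, V=0) weight 1/2352
  (Y=1, U=3, X=3, Z=3, W=3, V=2) weight 1/1008
  … 4 more
Group by V:
  weight(V=0) = 15/2912
  weight(V=2) = 1/288
Total weight = 15/2912 + 1/288 = 113/13104
P(V=0 | obs) = 15/2912 / 113/13104 = 135/226
P(V=2 | obs) = 1/288 / 113/13104 = 91/226

P(V=0) = 135/226, P(V=2) = 91/226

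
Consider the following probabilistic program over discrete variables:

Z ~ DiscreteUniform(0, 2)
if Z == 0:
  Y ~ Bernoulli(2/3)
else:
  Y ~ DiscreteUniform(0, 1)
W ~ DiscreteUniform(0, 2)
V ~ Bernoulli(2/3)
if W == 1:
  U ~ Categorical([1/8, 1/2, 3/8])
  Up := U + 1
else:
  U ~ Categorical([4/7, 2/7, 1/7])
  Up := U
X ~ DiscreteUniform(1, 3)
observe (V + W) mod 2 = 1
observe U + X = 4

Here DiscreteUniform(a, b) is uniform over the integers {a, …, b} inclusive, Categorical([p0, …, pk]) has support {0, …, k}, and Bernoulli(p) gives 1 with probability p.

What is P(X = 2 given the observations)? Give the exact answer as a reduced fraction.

P(X = 2 | obs) = 53/145

Enumerate traces; 36 have nonzero weight after conditioning:
  (Z=0, Y=0, W=0, V=1, U=1, X=3) weight 4/1701
  (Z=0, Y=0, W=0, V=1, U=2, X=2) weight 2/1701
  (Z=0, Y=0, W=1, V=0, U=1, X=3) weight 1/486
  (Z=0, Y=0, W=1, V=0, U=2, X=2) weight 1/648
  (Z=0, Y=0, W=2, V=1, U=1, X=3) weight 4/1701
  (Z=0, Y=0, W=2, V=1, U=2, X=2) weight 2/1701
  (Z=0, Y=1, W=0, V=1, U=1, X=3) weight 8/1701
  (Z=0, Y=1, W=0, V=1, U=2, X=2) weight 4/1701
  … 28 more
Group by X:
  weight(X=2) = 53/1512
  weight(X=3) = 23/378
Total weight = 53/1512 + 23/378 = 145/1512
P(X=2 | obs) = 53/1512 / 145/1512 = 53/145
P(X=3 | obs) = 23/378 / 145/1512 = 92/145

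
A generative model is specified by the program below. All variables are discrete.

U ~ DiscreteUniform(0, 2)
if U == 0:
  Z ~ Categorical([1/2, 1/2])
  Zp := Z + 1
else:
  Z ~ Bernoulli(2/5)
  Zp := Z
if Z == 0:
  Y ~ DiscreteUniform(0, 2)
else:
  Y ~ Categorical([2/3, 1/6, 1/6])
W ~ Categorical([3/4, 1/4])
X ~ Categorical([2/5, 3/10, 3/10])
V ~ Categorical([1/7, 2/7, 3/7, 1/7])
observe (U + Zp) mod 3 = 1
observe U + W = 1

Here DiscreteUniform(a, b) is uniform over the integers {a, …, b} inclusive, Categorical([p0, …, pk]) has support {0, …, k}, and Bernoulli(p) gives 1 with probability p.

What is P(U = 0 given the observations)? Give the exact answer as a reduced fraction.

Enumerate traces; 72 have nonzero weight after conditioning:
  (U=0, Z=0, Y=0, W=1, X=0, V=0) weight 1/1260
  (U=0, Z=0, Y=0, W=1, X=0, V=1) weight 1/630
  (U=0, Z=0, Y=0, W=1, X=0, V=2) weight 1/420
  (U=0, Z=0, Y=0, W=1, X=0, V=3) weight 1/1260
  (U=0, Z=0, Y=0, W=1, X=1, V=0) weight 1/1680
  (U=0, Z=0, Y=0, W=1, X=1, V=1) weight 1/840
  (U=0, Z=0, Y=0, W=1, X=1, V=2) weight 1/560
  (U=0, Z=0, Y=0, W=1, X=1, V=3) weight 1/1680
  (U=1, Z=0, Y=0, W=0, X=0, V=0) weight 1/350
  … 63 more
Group by U:
  weight(U=0) = 1/24
  weight(U=1) = 3/20
Total weight = 1/24 + 3/20 = 23/120
P(U=0 | obs) = 1/24 / 23/120 = 5/23
P(U=1 | obs) = 3/20 / 23/120 = 18/23

P(U = 0 | obs) = 5/23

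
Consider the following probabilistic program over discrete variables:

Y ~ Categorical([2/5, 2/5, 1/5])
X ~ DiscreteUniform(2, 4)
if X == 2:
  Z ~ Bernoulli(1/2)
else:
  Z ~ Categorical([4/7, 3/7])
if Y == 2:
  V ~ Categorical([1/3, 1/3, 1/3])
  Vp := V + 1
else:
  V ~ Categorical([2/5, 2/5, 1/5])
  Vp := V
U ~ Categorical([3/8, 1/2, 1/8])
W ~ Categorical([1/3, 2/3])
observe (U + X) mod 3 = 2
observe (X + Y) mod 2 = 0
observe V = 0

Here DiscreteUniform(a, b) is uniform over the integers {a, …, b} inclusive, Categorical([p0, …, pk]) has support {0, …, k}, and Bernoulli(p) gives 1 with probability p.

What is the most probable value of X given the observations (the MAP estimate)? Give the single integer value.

Enumerate traces; 20 have nonzero weight after conditioning:
  (Y=0, X=2, Z=0, V=0, U=0, W=0) weight 1/300
  (Y=0, X=2, Z=0, V=0, U=0, W=1) weight 1/150
  (Y=0, X=2, Z=1, V=0, U=0, W=0) weight 1/300
  (Y=0, X=2, Z=1, V=0, U=0, W=1) weight 1/150
  (Y=0, X=4, Z=0, V=0, U=1, W=0) weight 8/1575
  (Y=0, X=4, Z=0, V=0, U=1, W=1) weight 16/1575
  (Y=0, X=4, Z=1, V=0, U=1, W=0) weight 2/525
  (Y=0, X=4, Z=1, V=0, U=1, W=1) weight 4/525
  (Y=1, X=3, Z=0, V=0, U=2, W=0) weight 2/1575
  … 11 more
Group by X:
  weight(X=2) = 17/600
  weight(X=3) = 1/150
  weight(X=4) = 17/450
Total weight = 17/600 + 1/150 + 17/450 = 131/1800
P(X=2 | obs) = 17/600 / 131/1800 = 51/131
P(X=3 | obs) = 1/150 / 131/1800 = 12/131
P(X=4 | obs) = 17/450 / 131/1800 = 68/131
argmax = 4

argmax_v P(X = v | obs) = 4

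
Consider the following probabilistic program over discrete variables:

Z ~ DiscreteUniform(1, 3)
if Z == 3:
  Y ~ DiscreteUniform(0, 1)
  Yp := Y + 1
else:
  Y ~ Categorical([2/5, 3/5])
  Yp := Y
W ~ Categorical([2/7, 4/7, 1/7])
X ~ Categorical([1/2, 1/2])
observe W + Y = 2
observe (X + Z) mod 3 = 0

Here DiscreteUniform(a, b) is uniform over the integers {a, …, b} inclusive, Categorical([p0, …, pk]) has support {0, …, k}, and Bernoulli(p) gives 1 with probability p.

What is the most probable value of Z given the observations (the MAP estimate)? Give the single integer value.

argmax_v P(Z = v | obs) = 2

Enumerate traces; 4 have nonzero weight after conditioning:
  (Z=2, Y=0, W=2, X=1) weight 1/105
  (Z=2, Y=1, W=1, X=1) weight 2/35
  (Z=3, Y=0, W=2, X=0) weight 1/84
  (Z=3, Y=1, W=1, X=0) weight 1/21
Group by Z:
  weight(Z=2) = 1/15
  weight(Z=3) = 5/84
Total weight = 1/15 + 5/84 = 53/420
P(Z=2 | obs) = 1/15 / 53/420 = 28/53
P(Z=3 | obs) = 5/84 / 53/420 = 25/53
argmax = 2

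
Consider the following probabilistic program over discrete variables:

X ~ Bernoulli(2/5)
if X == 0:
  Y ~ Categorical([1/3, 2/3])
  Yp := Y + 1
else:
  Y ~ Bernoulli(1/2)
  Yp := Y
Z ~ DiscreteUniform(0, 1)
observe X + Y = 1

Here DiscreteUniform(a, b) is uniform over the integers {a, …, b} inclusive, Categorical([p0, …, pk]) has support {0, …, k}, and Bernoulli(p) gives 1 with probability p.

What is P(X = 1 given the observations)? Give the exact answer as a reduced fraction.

P(X = 1 | obs) = 1/3

Enumerate traces; 4 have nonzero weight after conditioning:
  (X=0, Y=1, Z=0) weight 1/5
  (X=0, Y=1, Z=1) weight 1/5
  (X=1, Y=0, Z=0) weight 1/10
  (X=1, Y=0, Z=1) weight 1/10
Group by X:
  weight(X=0) = 2/5
  weight(X=1) = 1/5
Total weight = 2/5 + 1/5 = 3/5
P(X=0 | obs) = 2/5 / 3/5 = 2/3
P(X=1 | obs) = 1/5 / 3/5 = 1/3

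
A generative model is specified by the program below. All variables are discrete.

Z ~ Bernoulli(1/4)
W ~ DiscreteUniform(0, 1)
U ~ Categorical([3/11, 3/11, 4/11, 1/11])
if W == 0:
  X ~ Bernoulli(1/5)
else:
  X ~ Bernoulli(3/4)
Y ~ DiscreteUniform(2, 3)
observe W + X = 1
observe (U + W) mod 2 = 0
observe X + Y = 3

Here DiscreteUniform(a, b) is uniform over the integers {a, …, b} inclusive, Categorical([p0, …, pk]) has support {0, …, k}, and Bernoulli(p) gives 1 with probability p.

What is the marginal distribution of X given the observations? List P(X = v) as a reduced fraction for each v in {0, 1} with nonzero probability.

Enumerate traces; 8 have nonzero weight after conditioning:
  (Z=0, W=0, U=0, X=1, Y=2) weight 9/880
  (Z=0, W=0, U=2, X=1, Y=2) weight 3/220
  (Z=0, W=1, U=1, X=0, Y=3) weight 9/704
  (Z=0, W=1, U=3, X=0, Y=3) weight 3/704
  (Z=1, W=0, U=0, X=1, Y=2) weight 3/880
  (Z=1, W=0, U=2, X=1, Y=2) weight 1/220
  (Z=1, W=1, U=1, X=0, Y=3) weight 3/704
  (Z=1, W=1, U=3, X=0, Y=3) weight 1/704
Group by X:
  weight(X=0) = 1/44
  weight(X=1) = 7/220
Total weight = 1/44 + 7/220 = 3/55
P(X=0 | obs) = 1/44 / 3/55 = 5/12
P(X=1 | obs) = 7/220 / 3/55 = 7/12

P(X=0) = 5/12, P(X=1) = 7/12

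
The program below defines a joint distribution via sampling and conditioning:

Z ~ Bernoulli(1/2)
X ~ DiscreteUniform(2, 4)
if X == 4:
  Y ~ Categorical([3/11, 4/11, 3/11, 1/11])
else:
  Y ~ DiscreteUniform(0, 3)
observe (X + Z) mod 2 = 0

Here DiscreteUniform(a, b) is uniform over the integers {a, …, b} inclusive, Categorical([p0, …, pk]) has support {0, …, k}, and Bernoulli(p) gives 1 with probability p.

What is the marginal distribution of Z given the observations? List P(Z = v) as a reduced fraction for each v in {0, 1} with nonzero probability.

Enumerate traces; 12 have nonzero weight after conditioning:
  (Z=0, X=2, Y=0) weight 1/24
  (Z=0, X=2, Y=1) weight 1/24
  (Z=0, X=2, Y=2) weight 1/24
  (Z=0, X=2, Y=3) weight 1/24
  (Z=0, X=4, Y=0) weight 1/22
  (Z=0, X=4, Y=1) weight 2/33
  (Z=0, X=4, Y=2) weight 1/22
  (Z=0, X=4, Y=3) weight 1/66
  (Z=1, X=3, Y=0) weight 1/24
  … 3 more
Group by Z:
  weight(Z=0) = 1/3
  weight(Z=1) = 1/6
Total weight = 1/3 + 1/6 = 1/2
P(Z=0 | obs) = 1/3 / 1/2 = 2/3
P(Z=1 | obs) = 1/6 / 1/2 = 1/3

P(Z=0) = 2/3, P(Z=1) = 1/3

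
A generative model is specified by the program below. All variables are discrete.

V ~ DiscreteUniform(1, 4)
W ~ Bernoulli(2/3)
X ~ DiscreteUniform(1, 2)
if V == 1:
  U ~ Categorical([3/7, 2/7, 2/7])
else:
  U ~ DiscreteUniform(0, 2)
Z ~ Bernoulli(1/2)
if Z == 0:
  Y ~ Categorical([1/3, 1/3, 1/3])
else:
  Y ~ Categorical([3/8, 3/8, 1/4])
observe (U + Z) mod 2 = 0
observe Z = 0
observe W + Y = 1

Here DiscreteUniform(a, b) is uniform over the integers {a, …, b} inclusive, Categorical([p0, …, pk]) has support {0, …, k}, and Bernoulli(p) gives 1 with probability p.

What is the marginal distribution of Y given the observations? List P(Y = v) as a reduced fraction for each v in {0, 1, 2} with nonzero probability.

Enumerate traces; 32 have nonzero weight after conditioning:
  (V=1, W=0, X=1, U=0, Z=0, Y=1) weight 1/336
  (V=1, W=0, X=1, U=2, Z=0, Y=1) weight 1/504
  (V=1, W=0, X=2, U=0, Z=0, Y=1) weight 1/336
  (V=1, W=0, X=2, U=2, Z=0, Y=1) weight 1/504
  (V=1, W=1, X=1, U=0, Z=0, Y=0) weight 1/168
  (V=1, W=1, X=1, U=2, Z=0, Y=0) weight 1/252
  (V=1, W=1, X=2, U=0, Z=0, Y=0) weight 1/168
  (V=1, W=1, X=2, U=2, Z=0, Y=0) weight 1/252
  … 24 more
Group by Y:
  weight(Y=0) = 19/252
  weight(Y=1) = 19/504
Total weight = 19/252 + 19/504 = 19/168
P(Y=0 | obs) = 19/252 / 19/168 = 2/3
P(Y=1 | obs) = 19/504 / 19/168 = 1/3

P(Y=0) = 2/3, P(Y=1) = 1/3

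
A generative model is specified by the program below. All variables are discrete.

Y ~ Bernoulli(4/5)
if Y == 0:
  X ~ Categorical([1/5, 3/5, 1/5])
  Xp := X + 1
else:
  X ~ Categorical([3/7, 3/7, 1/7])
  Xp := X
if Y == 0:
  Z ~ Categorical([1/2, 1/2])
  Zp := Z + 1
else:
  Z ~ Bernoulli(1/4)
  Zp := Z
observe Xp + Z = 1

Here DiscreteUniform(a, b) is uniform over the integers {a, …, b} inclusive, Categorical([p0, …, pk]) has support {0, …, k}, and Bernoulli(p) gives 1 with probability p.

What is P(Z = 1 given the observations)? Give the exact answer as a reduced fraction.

Enumerate traces; 3 have nonzero weight after conditioning:
  (Y=0, X=0, Z=0) weight 1/50
  (Y=1, X=0, Z=1) weight 3/35
  (Y=1, X=1, Z=0) weight 9/35
Group by Z:
  weight(Z=0) = 97/350
  weight(Z=1) = 3/35
Total weight = 97/350 + 3/35 = 127/350
P(Z=0 | obs) = 97/350 / 127/350 = 97/127
P(Z=1 | obs) = 3/35 / 127/350 = 30/127

P(Z = 1 | obs) = 30/127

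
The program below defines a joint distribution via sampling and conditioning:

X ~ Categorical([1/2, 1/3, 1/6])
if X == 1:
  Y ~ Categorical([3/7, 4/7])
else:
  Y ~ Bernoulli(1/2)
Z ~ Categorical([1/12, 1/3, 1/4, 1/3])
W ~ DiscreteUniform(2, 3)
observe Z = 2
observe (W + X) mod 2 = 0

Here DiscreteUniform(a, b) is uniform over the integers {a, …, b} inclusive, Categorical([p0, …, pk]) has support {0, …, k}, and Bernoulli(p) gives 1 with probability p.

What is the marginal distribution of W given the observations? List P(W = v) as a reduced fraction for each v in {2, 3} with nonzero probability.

Enumerate traces; 6 have nonzero weight after conditioning:
  (X=0, Y=0, Z=2, W=2) weight 1/32
  (X=0, Y=1, Z=2, W=2) weight 1/32
  (X=1, Y=0, Z=2, W=3) weight 1/56
  (X=1, Y=1, Z=2, W=3) weight 1/42
  (X=2, Y=0, Z=2, W=2) weight 1/96
  (X=2, Y=1, Z=2, W=2) weight 1/96
Group by W:
  weight(W=2) = 1/12
  weight(W=3) = 1/24
Total weight = 1/12 + 1/24 = 1/8
P(W=2 | obs) = 1/12 / 1/8 = 2/3
P(W=3 | obs) = 1/24 / 1/8 = 1/3

P(W=2) = 2/3, P(W=3) = 1/3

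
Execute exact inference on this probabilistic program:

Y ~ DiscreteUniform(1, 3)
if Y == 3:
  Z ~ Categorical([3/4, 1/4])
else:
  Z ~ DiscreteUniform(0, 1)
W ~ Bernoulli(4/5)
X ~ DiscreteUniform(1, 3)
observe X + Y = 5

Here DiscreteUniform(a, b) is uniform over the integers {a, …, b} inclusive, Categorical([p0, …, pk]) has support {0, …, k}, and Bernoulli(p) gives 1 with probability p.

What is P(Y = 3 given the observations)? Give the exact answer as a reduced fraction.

P(Y = 3 | obs) = 1/2

Enumerate traces; 8 have nonzero weight after conditioning:
  (Y=2, Z=0, W=0, X=3) weight 1/90
  (Y=2, Z=0, W=1, X=3) weight 2/45
  (Y=2, Z=1, W=0, X=3) weight 1/90
  (Y=2, Z=1, W=1, X=3) weight 2/45
  (Y=3, Z=0, W=0, X=2) weight 1/60
  (Y=3, Z=0, W=1, X=2) weight 1/15
  (Y=3, Z=1, W=0, X=2) weight 1/180
  (Y=3, Z=1, W=1, X=2) weight 1/45
Group by Y:
  weight(Y=2) = 1/9
  weight(Y=3) = 1/9
Total weight = 1/9 + 1/9 = 2/9
P(Y=2 | obs) = 1/9 / 2/9 = 1/2
P(Y=3 | obs) = 1/9 / 2/9 = 1/2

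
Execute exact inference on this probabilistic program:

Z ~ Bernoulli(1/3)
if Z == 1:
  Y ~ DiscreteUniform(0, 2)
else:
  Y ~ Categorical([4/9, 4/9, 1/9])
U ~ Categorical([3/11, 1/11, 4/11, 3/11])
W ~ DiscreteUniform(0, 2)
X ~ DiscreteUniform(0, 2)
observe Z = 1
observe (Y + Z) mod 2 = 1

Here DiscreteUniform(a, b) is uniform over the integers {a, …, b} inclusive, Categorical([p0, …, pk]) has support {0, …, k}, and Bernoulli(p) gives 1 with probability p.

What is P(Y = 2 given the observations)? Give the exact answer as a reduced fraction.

Enumerate traces; 72 have nonzero weight after conditioning:
  (Z=1, Y=0, U=0, W=0, X=0) weight 1/297
  (Z=1, Y=0, U=0, W=0, X=1) weight 1/297
  (Z=1, Y=0, U=0, W=0, X=2) weight 1/297
  (Z=1, Y=0, U=0, W=1, X=0) weight 1/297
  (Z=1, Y=0, U=0, W=1, X=1) weight 1/297
  (Z=1, Y=0, U=0, W=1, X=2) weight 1/297
  (Z=1, Y=0, U=0, W=2, X=0) weight 1/297
  (Z=1, Y=0, U=0, W=2, X=1) weight 1/297
  (Z=1, Y=2, U=0, W=0, X=0) weight 1/297
  … 63 more
Group by Y:
  weight(Y=0) = 1/9
  weight(Y=2) = 1/9
Total weight = 1/9 + 1/9 = 2/9
P(Y=0 | obs) = 1/9 / 2/9 = 1/2
P(Y=2 | obs) = 1/9 / 2/9 = 1/2

P(Y = 2 | obs) = 1/2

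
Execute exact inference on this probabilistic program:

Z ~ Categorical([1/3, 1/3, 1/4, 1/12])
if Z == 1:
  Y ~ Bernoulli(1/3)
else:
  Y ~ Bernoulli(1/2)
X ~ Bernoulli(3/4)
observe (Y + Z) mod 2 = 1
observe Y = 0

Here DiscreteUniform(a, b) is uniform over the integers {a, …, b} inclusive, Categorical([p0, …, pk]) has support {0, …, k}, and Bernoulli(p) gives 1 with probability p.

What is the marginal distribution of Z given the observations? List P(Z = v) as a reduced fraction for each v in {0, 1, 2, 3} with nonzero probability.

P(Z=1) = 16/19, P(Z=3) = 3/19

Enumerate traces; 4 have nonzero weight after conditioning:
  (Z=1, Y=0, X=0) weight 1/18
  (Z=1, Y=0, X=1) weight 1/6
  (Z=3, Y=0, X=0) weight 1/96
  (Z=3, Y=0, X=1) weight 1/32
Group by Z:
  weight(Z=1) = 2/9
  weight(Z=3) = 1/24
Total weight = 2/9 + 1/24 = 19/72
P(Z=1 | obs) = 2/9 / 19/72 = 16/19
P(Z=3 | obs) = 1/24 / 19/72 = 3/19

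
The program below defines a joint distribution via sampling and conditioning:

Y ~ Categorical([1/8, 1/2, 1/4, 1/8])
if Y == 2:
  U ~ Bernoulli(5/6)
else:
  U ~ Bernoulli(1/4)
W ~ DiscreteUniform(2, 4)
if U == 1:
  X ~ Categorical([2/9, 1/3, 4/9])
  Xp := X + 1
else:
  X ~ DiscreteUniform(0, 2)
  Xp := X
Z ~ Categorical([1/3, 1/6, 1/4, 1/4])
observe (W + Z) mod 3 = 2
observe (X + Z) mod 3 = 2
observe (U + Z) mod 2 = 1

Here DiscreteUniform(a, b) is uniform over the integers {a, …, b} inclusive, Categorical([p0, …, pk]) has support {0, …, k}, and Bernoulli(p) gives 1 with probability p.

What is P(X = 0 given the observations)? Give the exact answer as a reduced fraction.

Enumerate traces; 16 have nonzero weight after conditioning:
  (Y=0, U=0, W=2, X=2, Z=3) weight 1/384
  (Y=0, U=0, W=4, X=1, Z=1) weight 1/576
  (Y=0, U=1, W=2, X=2, Z=0) weight 1/648
  (Y=0, U=1, W=3, X=0, Z=2) weight 1/1728
  (Y=1, U=0, W=2, X=2, Z=3) weight 1/96
  (Y=1, U=0, W=4, X=1, Z=1) weight 1/144
  (Y=1, U=1, W=2, X=2, Z=0) weight 1/162
  (Y=1, U=1, W=3, X=0, Z=2) weight 1/432
  … 8 more
Group by X:
  weight(X=0) = 19/2592
  weight(X=1) = 29/2592
  weight(X=2) = 565/15552
Total weight = 19/2592 + 29/2592 + 565/15552 = 853/15552
P(X=0 | obs) = 19/2592 / 853/15552 = 114/853
P(X=1 | obs) = 29/2592 / 853/15552 = 174/853
P(X=2 | obs) = 565/15552 / 853/15552 = 565/853

P(X = 0 | obs) = 114/853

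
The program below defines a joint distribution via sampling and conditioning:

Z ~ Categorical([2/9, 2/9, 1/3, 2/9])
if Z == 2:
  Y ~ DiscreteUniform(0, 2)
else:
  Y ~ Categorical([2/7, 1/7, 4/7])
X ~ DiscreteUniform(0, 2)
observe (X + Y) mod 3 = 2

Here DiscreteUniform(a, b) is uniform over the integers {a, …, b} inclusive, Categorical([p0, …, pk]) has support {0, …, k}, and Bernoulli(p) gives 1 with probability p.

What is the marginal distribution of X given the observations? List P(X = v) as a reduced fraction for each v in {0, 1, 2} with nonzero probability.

Enumerate traces; 12 have nonzero weight after conditioning:
  (Z=0, Y=0, X=2) weight 4/189
  (Z=0, Y=1, X=1) weight 2/189
  (Z=0, Y=2, X=0) weight 8/189
  (Z=1, Y=0, X=2) weight 4/189
  (Z=1, Y=1, X=1) weight 2/189
  (Z=1, Y=2, X=0) weight 8/189
  (Z=2, Y=0, X=2) weight 1/27
  (Z=2, Y=1, X=1) weight 1/27
  … 4 more
Group by X:
  weight(X=0) = 31/189
  weight(X=1) = 13/189
  weight(X=2) = 19/189
Total weight = 31/189 + 13/189 + 19/189 = 1/3
P(X=0 | obs) = 31/189 / 1/3 = 31/63
P(X=1 | obs) = 13/189 / 1/3 = 13/63
P(X=2 | obs) = 19/189 / 1/3 = 19/63

P(X=0) = 31/63, P(X=1) = 13/63, P(X=2) = 19/63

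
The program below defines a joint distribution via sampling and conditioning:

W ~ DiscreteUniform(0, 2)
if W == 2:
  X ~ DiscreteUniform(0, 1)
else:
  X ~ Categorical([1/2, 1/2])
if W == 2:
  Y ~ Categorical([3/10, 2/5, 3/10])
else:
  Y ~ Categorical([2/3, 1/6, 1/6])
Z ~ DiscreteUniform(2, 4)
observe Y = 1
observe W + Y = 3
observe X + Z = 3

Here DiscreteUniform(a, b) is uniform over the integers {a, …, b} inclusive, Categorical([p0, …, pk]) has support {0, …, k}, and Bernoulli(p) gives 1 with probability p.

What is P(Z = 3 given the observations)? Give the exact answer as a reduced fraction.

Enumerate traces; 2 have nonzero weight after conditioning:
  (W=2, X=0, Y=1, Z=3) weight 1/45
  (W=2, X=1, Y=1, Z=2) weight 1/45
Group by Z:
  weight(Z=2) = 1/45
  weight(Z=3) = 1/45
Total weight = 1/45 + 1/45 = 2/45
P(Z=2 | obs) = 1/45 / 2/45 = 1/2
P(Z=3 | obs) = 1/45 / 2/45 = 1/2

P(Z = 3 | obs) = 1/2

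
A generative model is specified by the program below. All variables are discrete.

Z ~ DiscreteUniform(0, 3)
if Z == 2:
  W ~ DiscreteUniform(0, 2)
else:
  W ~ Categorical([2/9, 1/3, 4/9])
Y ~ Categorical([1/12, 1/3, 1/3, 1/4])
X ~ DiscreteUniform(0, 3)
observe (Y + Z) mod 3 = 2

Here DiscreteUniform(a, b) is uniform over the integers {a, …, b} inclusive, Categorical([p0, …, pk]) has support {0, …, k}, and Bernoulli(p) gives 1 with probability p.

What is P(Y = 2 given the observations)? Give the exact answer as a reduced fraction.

Enumerate traces; 60 have nonzero weight after conditioning:
  (Z=0, W=0, Y=2, X=0) weight 1/216
  (Z=0, W=0, Y=2, X=1) weight 1/216
  (Z=0, W=0, Y=2, X=2) weight 1/216
  (Z=0, W=0, Y=2, X=3) weight 1/216
  (Z=0, W=1, Y=2, X=0) weight 1/144
  (Z=0, W=1, Y=2, X=1) weight 1/144
  (Z=0, W=1, Y=2, X=2) weight 1/144
  (Z=0, W=1, Y=2, X=3) weight 1/144
  (Z=1, W=0, Y=1, X=0) weight 1/216
  (Z=2, W=0, Y=0, X=0) weight 1/576
  … 50 more
Group by Y:
  weight(Y=0) = 1/48
  weight(Y=1) = 1/12
  weight(Y=2) = 1/6
  weight(Y=3) = 1/16
Total weight = 1/48 + 1/12 + 1/6 + 1/16 = 1/3
P(Y=0 | obs) = 1/48 / 1/3 = 1/16
P(Y=1 | obs) = 1/12 / 1/3 = 1/4
P(Y=2 | obs) = 1/6 / 1/3 = 1/2
P(Y=3 | obs) = 1/16 / 1/3 = 3/16

P(Y = 2 | obs) = 1/2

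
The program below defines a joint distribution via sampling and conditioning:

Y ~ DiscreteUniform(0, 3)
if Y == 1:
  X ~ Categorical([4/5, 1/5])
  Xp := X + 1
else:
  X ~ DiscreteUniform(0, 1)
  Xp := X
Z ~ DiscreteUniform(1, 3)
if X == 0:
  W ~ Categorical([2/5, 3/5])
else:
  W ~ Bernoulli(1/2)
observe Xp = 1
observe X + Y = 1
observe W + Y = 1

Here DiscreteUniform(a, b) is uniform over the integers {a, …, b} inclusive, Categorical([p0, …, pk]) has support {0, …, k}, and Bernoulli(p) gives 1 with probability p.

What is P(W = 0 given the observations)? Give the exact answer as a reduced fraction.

Enumerate traces; 6 have nonzero weight after conditioning:
  (Y=0, X=1, Z=1, W=1) weight 1/48
  (Y=0, X=1, Z=2, W=1) weight 1/48
  (Y=0, X=1, Z=3, W=1) weight 1/48
  (Y=1, X=0, Z=1, W=0) weight 2/75
  (Y=1, X=0, Z=2, W=0) weight 2/75
  (Y=1, X=0, Z=3, W=0) weight 2/75
Group by W:
  weight(W=0) = 2/25
  weight(W=1) = 1/16
Total weight = 2/25 + 1/16 = 57/400
P(W=0 | obs) = 2/25 / 57/400 = 32/57
P(W=1 | obs) = 1/16 / 57/400 = 25/57

P(W = 0 | obs) = 32/57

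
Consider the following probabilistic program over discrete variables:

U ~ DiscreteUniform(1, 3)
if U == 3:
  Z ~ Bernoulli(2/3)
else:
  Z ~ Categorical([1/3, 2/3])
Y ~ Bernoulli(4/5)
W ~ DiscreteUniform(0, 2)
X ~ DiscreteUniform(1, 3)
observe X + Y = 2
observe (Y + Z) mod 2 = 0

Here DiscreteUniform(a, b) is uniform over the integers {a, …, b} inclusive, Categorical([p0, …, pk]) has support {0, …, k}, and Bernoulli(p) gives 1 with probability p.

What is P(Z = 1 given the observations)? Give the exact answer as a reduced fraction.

Enumerate traces; 18 have nonzero weight after conditioning:
  (U=1, Z=0, Y=0, W=0, X=2) weight 1/405
  (U=1, Z=0, Y=0, W=1, X=2) weight 1/405
  (U=1, Z=0, Y=0, W=2, X=2) weight 1/405
  (U=1, Z=1, Y=1, W=0, X=1) weight 8/405
  (U=1, Z=1, Y=1, W=1, X=1) weight 8/405
  (U=1, Z=1, Y=1, W=2, X=1) weight 8/405
  (U=2, Z=0, Y=0, W=0, X=2) weight 1/405
  (U=2, Z=0, Y=0, W=1, X=2) weight 1/405
  … 10 more
Group by Z:
  weight(Z=0) = 1/45
  weight(Z=1) = 8/45
Total weight = 1/45 + 8/45 = 1/5
P(Z=0 | obs) = 1/45 / 1/5 = 1/9
P(Z=1 | obs) = 8/45 / 1/5 = 8/9

P(Z = 1 | obs) = 8/9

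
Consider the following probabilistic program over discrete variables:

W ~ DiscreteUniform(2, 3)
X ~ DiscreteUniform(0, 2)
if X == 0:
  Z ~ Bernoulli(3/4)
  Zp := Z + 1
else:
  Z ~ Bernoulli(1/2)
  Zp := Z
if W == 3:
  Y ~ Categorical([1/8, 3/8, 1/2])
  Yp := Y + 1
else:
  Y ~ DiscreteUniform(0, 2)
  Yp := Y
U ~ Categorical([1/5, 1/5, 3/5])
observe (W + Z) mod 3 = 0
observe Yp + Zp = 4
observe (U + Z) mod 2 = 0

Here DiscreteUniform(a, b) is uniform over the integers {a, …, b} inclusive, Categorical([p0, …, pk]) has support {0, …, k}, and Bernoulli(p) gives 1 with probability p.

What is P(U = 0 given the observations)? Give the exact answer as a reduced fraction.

P(U = 0 | obs) = 1/6

Enumerate traces; 3 have nonzero weight after conditioning:
  (W=2, X=0, Z=1, Y=2, U=1) weight 1/120
  (W=3, X=0, Z=0, Y=2, U=0) weight 1/240
  (W=3, X=0, Z=0, Y=2, U=2) weight 1/80
Group by U:
  weight(U=0) = 1/240
  weight(U=1) = 1/120
  weight(U=2) = 1/80
Total weight = 1/240 + 1/120 + 1/80 = 1/40
P(U=0 | obs) = 1/240 / 1/40 = 1/6
P(U=1 | obs) = 1/120 / 1/40 = 1/3
P(U=2 | obs) = 1/80 / 1/40 = 1/2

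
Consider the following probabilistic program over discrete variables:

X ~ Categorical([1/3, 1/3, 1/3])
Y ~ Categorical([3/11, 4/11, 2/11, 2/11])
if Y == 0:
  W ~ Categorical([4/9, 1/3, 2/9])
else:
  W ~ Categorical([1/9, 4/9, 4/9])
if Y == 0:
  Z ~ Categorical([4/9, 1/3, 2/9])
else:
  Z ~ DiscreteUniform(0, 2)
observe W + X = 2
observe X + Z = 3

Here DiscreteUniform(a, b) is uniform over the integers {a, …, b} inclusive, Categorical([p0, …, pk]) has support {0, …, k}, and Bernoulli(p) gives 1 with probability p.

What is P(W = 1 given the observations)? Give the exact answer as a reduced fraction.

Enumerate traces; 8 have nonzero weight after conditioning:
  (X=1, Y=0, W=1, Z=2) weight 2/297
  (X=1, Y=1, W=1, Z=2) weight 16/891
  (X=1, Y=2, W=1, Z=2) weight 8/891
  (X=1, Y=3, W=1, Z=2) weight 8/891
  (X=2, Y=0, W=0, Z=1) weight 4/297
  (X=2, Y=1, W=0, Z=1) weight 4/891
  (X=2, Y=2, W=0, Z=1) weight 2/891
  (X=2, Y=3, W=0, Z=1) weight 2/891
Group by W:
  weight(W=0) = 20/891
  weight(W=1) = 38/891
Total weight = 20/891 + 38/891 = 58/891
P(W=0 | obs) = 20/891 / 58/891 = 10/29
P(W=1 | obs) = 38/891 / 58/891 = 19/29

P(W = 1 | obs) = 19/29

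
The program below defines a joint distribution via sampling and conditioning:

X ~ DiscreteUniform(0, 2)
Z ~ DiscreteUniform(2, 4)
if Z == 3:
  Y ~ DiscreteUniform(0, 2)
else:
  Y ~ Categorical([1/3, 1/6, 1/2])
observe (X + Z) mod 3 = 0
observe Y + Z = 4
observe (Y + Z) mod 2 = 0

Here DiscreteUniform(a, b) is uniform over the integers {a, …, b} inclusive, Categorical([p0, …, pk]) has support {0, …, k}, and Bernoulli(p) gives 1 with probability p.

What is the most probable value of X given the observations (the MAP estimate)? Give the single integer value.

Enumerate traces; 3 have nonzero weight after conditioning:
  (X=0, Z=3, Y=1) weight 1/27
  (X=1, Z=2, Y=2) weight 1/18
  (X=2, Z=4, Y=0) weight 1/27
Group by X:
  weight(X=0) = 1/27
  weight(X=1) = 1/18
  weight(X=2) = 1/27
Total weight = 1/27 + 1/18 + 1/27 = 7/54
P(X=0 | obs) = 1/27 / 7/54 = 2/7
P(X=1 | obs) = 1/18 / 7/54 = 3/7
P(X=2 | obs) = 1/27 / 7/54 = 2/7
argmax = 1

argmax_v P(X = v | obs) = 1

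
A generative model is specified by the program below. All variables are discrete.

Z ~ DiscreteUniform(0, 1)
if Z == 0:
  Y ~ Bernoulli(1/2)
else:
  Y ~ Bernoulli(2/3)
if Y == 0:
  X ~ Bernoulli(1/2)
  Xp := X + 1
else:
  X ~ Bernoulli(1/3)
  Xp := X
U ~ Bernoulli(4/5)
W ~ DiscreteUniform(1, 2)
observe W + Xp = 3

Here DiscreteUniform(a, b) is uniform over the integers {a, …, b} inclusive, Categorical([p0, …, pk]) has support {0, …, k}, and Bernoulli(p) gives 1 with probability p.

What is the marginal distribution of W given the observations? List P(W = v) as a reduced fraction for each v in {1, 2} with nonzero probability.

Enumerate traces; 12 have nonzero weight after conditioning:
  (Z=0, Y=0, X=0, U=0, W=2) weight 1/80
  (Z=0, Y=0, X=0, U=1, W=2) weight 1/20
  (Z=0, Y=0, X=1, U=0, W=1) weight 1/80
  (Z=0, Y=0, X=1, U=1, W=1) weight 1/20
  (Z=0, Y=1, X=1, U=0, W=2) weight 1/120
  (Z=0, Y=1, X=1, U=1, W=2) weight 1/30
  (Z=1, Y=0, X=0, U=0, W=2) weight 1/120
  (Z=1, Y=0, X=0, U=1, W=2) weight 1/30
  … 4 more
Group by W:
  weight(W=1) = 5/48
  weight(W=2) = 29/144
Total weight = 5/48 + 29/144 = 11/36
P(W=1 | obs) = 5/48 / 11/36 = 15/44
P(W=2 | obs) = 29/144 / 11/36 = 29/44

P(W=1) = 15/44, P(W=2) = 29/44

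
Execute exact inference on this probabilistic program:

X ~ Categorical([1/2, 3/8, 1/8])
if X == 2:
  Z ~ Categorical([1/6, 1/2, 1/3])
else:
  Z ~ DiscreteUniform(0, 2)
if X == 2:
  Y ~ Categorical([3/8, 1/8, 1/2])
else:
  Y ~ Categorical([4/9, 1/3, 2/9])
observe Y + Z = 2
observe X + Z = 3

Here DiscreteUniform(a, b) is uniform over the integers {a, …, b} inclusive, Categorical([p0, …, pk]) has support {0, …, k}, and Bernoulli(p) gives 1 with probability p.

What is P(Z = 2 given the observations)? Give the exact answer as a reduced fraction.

P(Z = 2 | obs) = 64/73

Enumerate traces; 2 have nonzero weight after conditioning:
  (X=1, Z=2, Y=0) weight 1/18
  (X=2, Z=1, Y=1) weight 1/128
Group by Z:
  weight(Z=1) = 1/128
  weight(Z=2) = 1/18
Total weight = 1/128 + 1/18 = 73/1152
P(Z=1 | obs) = 1/128 / 73/1152 = 9/73
P(Z=2 | obs) = 1/18 / 73/1152 = 64/73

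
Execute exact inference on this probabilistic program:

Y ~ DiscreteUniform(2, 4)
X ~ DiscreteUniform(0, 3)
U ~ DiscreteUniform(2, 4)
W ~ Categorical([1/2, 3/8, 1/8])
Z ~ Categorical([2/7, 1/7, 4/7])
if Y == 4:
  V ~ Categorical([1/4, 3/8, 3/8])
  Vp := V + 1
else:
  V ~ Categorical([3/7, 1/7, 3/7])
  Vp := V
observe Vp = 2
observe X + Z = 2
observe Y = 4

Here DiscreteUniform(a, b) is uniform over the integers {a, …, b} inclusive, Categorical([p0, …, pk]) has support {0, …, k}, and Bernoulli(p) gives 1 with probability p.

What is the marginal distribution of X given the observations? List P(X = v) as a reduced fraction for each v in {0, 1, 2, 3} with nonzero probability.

P(X=0) = 4/7, P(X=1) = 1/7, P(X=2) = 2/7

Enumerate traces; 27 have nonzero weight after conditioning:
  (Y=4, X=0, U=2, W=0, Z=2, V=1) weight 1/336
  (Y=4, X=0, U=2, W=1, Z=2, V=1) weight 1/448
  (Y=4, X=0, U=2, W=2, Z=2, V=1) weight 1/1344
  (Y=4, X=0, U=3, W=0, Z=2, V=1) weight 1/336
  (Y=4, X=0, U=3, W=1, Z=2, V=1) weight 1/448
  (Y=4, X=0, U=3, W=2, Z=2, V=1) weight 1/1344
  (Y=4, X=0, U=4, W=0, Z=2, V=1) weight 1/336
  (Y=4, X=0, U=4, W=1, Z=2, V=1) weight 1/448
  (Y=4, X=1, U=2, W=0, Z=1, V=1) weight 1/1344
  (Y=4, X=2, U=2, W=0, Z=0, V=1) weight 1/672
  … 17 more
Group by X:
  weight(X=0) = 1/56
  weight(X=1) = 1/224
  weight(X=2) = 1/112
Total weight = 1/56 + 1/224 + 1/112 = 1/32
P(X=0 | obs) = 1/56 / 1/32 = 4/7
P(X=1 | obs) = 1/224 / 1/32 = 1/7
P(X=2 | obs) = 1/112 / 1/32 = 2/7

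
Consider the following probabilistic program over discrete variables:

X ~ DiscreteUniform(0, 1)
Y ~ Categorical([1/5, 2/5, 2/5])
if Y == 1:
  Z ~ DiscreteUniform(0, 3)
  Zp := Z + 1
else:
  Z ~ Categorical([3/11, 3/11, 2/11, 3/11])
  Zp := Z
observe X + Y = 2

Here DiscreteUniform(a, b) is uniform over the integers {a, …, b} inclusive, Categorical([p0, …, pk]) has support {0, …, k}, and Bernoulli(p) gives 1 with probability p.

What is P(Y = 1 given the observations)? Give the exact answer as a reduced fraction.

Enumerate traces; 8 have nonzero weight after conditioning:
  (X=0, Y=2, Z=0) weight 3/55
  (X=0, Y=2, Z=1) weight 3/55
  (X=0, Y=2, Z=2) weight 2/55
  (X=0, Y=2, Z=3) weight 3/55
  (X=1, Y=1, Z=0) weight 1/20
  (X=1, Y=1, Z=1) weight 1/20
  (X=1, Y=1, Z=2) weight 1/20
  (X=1, Y=1, Z=3) weight 1/20
Group by Y:
  weight(Y=1) = 1/5
  weight(Y=2) = 1/5
Total weight = 1/5 + 1/5 = 2/5
P(Y=1 | obs) = 1/5 / 2/5 = 1/2
P(Y=2 | obs) = 1/5 / 2/5 = 1/2

P(Y = 1 | obs) = 1/2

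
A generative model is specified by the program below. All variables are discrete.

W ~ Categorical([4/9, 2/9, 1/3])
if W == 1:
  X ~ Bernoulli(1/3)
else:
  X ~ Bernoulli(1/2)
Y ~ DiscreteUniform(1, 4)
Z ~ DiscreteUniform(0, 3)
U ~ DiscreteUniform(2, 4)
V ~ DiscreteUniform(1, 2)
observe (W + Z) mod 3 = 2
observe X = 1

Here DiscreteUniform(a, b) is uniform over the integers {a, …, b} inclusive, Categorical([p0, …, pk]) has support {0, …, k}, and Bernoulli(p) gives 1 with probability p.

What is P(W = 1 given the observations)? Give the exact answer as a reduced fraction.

Enumerate traces; 96 have nonzero weight after conditioning:
  (W=0, X=1, Y=1, Z=2, U=2, V=1) weight 1/432
  (W=0, X=1, Y=1, Z=2, U=2, V=2) weight 1/432
  (W=0, X=1, Y=1, Z=2, U=3, V=1) weight 1/432
  (W=0, X=1, Y=1, Z=2, U=3, V=2) weight 1/432
  (W=0, X=1, Y=1, Z=2, U=4, V=1) weight 1/432
  (W=0, X=1, Y=1, Z=2, U=4, V=2) weight 1/432
  (W=0, X=1, Y=2, Z=2, U=2, V=1) weight 1/432
  (W=0, X=1, Y=2, Z=2, U=2, V=2) weight 1/432
  (W=1, X=1, Y=1, Z=1, U=2, V=1) weight 1/1296
  (W=2, X=1, Y=1, Z=0, U=2, V=1) weight 1/576
  … 86 more
Group by W:
  weight(W=0) = 1/18
  weight(W=1) = 1/54
  weight(W=2) = 1/12
Total weight = 1/18 + 1/54 + 1/12 = 17/108
P(W=0 | obs) = 1/18 / 17/108 = 6/17
P(W=1 | obs) = 1/54 / 17/108 = 2/17
P(W=2 | obs) = 1/12 / 17/108 = 9/17

P(W = 1 | obs) = 2/17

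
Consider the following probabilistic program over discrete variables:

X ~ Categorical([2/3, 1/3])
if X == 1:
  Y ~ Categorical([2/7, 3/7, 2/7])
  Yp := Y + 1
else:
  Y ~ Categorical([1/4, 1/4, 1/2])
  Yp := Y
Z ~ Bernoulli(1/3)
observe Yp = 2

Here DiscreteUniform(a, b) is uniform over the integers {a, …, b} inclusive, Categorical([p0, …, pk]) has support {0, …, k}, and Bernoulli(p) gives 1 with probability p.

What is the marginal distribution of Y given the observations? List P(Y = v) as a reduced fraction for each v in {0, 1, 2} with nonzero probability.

P(Y=1) = 3/10, P(Y=2) = 7/10

Enumerate traces; 4 have nonzero weight after conditioning:
  (X=0, Y=2, Z=0) weight 2/9
  (X=0, Y=2, Z=1) weight 1/9
  (X=1, Y=1, Z=0) weight 2/21
  (X=1, Y=1, Z=1) weight 1/21
Group by Y:
  weight(Y=1) = 1/7
  weight(Y=2) = 1/3
Total weight = 1/7 + 1/3 = 10/21
P(Y=1 | obs) = 1/7 / 10/21 = 3/10
P(Y=2 | obs) = 1/3 / 10/21 = 7/10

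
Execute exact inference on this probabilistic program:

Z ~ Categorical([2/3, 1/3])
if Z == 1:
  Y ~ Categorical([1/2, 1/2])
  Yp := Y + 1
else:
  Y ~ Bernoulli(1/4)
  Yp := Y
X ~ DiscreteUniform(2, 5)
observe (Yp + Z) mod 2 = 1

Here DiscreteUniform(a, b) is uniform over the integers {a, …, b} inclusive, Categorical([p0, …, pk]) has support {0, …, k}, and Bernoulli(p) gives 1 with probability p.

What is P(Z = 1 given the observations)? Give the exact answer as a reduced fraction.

Enumerate traces; 8 have nonzero weight after conditioning:
  (Z=0, Y=1, X=2) weight 1/24
  (Z=0, Y=1, X=3) weight 1/24
  (Z=0, Y=1, X=4) weight 1/24
  (Z=0, Y=1, X=5) weight 1/24
  (Z=1, Y=1, X=2) weight 1/24
  (Z=1, Y=1, X=3) weight 1/24
  (Z=1, Y=1, X=4) weight 1/24
  (Z=1, Y=1, X=5) weight 1/24
Group by Z:
  weight(Z=0) = 1/6
  weight(Z=1) = 1/6
Total weight = 1/6 + 1/6 = 1/3
P(Z=0 | obs) = 1/6 / 1/3 = 1/2
P(Z=1 | obs) = 1/6 / 1/3 = 1/2

P(Z = 1 | obs) = 1/2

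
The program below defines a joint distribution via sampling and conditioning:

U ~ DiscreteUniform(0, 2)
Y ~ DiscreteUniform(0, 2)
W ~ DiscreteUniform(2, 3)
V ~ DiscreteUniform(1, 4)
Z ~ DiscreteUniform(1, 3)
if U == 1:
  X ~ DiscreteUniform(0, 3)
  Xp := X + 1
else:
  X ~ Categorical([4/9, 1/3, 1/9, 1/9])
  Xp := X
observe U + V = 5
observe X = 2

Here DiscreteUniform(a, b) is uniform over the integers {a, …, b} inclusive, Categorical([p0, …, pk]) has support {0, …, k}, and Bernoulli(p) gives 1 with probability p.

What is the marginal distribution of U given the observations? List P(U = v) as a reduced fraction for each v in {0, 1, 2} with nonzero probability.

Enumerate traces; 36 have nonzero weight after conditioning:
  (U=1, Y=0, W=2, V=4, Z=1, X=2) weight 1/864
  (U=1, Y=0, W=2, V=4, Z=2, X=2) weight 1/864
  (U=1, Y=0, W=2, V=4, Z=3, X=2) weight 1/864
  (U=1, Y=0, W=3, V=4, Z=1, X=2) weight 1/864
  (U=1, Y=0, W=3, V=4, Z=2, X=2) weight 1/864
  (U=1, Y=0, W=3, V=4, Z=3, X=2) weight 1/864
  (U=1, Y=1, W=2, V=4, Z=1, X=2) weight 1/864
  (U=1, Y=1, W=2, V=4, Z=2, X=2) weight 1/864
  (U=2, Y=0, W=2, V=3, Z=1, X=2) weight 1/1944
  … 27 more
Group by U:
  weight(U=1) = 1/48
  weight(U=2) = 1/108
Total weight = 1/48 + 1/108 = 13/432
P(U=1 | obs) = 1/48 / 13/432 = 9/13
P(U=2 | obs) = 1/108 / 13/432 = 4/13

P(U=1) = 9/13, P(U=2) = 4/13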